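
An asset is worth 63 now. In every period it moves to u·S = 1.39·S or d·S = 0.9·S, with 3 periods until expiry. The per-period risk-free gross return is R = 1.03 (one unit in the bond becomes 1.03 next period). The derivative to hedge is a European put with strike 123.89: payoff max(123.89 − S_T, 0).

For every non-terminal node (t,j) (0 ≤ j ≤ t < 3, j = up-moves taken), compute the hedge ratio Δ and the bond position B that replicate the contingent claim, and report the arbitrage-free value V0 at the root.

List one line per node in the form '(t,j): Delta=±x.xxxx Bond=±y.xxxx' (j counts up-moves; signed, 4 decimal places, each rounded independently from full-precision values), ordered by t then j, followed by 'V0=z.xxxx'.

Under the risk-neutral measure, an up-move has probability p* = (R−d)/(u−d) = 0.2653 and values discount at R = 1.03.
Payoff layer (t=3): V(3,0)=77.9630, V(3,1)=52.9583, V(3,2)=14.3399, V(3,3)=0.0000
  t=2,j=0: stock 51.0300 → up 70.9317 (V=52.9583), down 45.9270 (V=77.9630). Price 69.2516; hedge Δ=-1.0000, bond B=120.2816.
  t=2,j=1: stock 78.8130 → up 109.5501 (V=14.3399), down 70.9317 (V=52.9583). Price 41.4686; hedge Δ=-1.0000, bond B=120.2816.
  t=2,j=2: stock 121.7223 → up 169.1940 (V=0.0000), down 109.5501 (V=14.3399). Price 10.2286; hedge Δ=-0.2404, bond B=39.4938.
  t=1,j=0: stock 56.7000 → up 78.8130 (V=41.4686), down 51.0300 (V=69.2516). Price 60.0782; hedge Δ=-1.0000, bond B=116.7782.
  t=1,j=1: stock 87.5700 → up 121.7223 (V=10.2286), down 78.8130 (V=41.4686). Price 32.2140; hedge Δ=-0.7280, bond B=95.9690.
  t=0,j=0: stock 63.0000 → up 87.5700 (V=32.2140), down 56.7000 (V=60.0782). Price 51.1511; hedge Δ=-0.9026, bond B=108.0169.
Self-financing check: at every node Δ·S+B equals the discounted successor values.

(0,0): Delta=-0.9026 Bond=108.0169
(1,0): Delta=-1.0000 Bond=116.7782
(1,1): Delta=-0.7280 Bond=95.9690
(2,0): Delta=-1.0000 Bond=120.2816
(2,1): Delta=-1.0000 Bond=120.2816
(2,2): Delta=-0.2404 Bond=39.4938
V0=51.1511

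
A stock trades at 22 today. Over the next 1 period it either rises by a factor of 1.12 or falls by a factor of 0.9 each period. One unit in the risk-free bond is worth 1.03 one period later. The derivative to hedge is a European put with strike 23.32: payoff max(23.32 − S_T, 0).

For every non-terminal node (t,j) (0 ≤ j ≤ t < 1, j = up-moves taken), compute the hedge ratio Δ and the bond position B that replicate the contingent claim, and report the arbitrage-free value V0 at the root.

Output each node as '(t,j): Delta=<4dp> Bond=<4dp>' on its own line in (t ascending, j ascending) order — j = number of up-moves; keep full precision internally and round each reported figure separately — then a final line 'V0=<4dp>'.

No-arbitrage ⇒ martingale measure with p* = (R−d)/(u−d) = 0.5909.
At expiry t=1: V(1,0)=3.5200, V(1,1)=0.0000
  t=0,j=0: stock 22.0000 → up 24.6400 (V=0.0000), down 19.8000 (V=3.5200). Price 1.3981; hedge Δ=-0.7273, bond B=17.3981.
Self-financing check: at every node Δ·S+B equals the discounted successor values.

(0,0): Delta=-0.7273 Bond=17.3981
V0=1.3981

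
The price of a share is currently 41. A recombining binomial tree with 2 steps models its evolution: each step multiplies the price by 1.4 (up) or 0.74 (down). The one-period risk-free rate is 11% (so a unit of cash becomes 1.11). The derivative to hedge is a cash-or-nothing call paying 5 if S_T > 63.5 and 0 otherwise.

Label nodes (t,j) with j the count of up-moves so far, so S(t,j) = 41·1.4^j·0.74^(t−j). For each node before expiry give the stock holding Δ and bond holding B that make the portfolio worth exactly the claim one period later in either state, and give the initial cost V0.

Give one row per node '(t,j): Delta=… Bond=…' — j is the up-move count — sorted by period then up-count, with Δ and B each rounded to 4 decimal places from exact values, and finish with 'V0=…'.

(0,0): Delta=0.0933 Bond=-2.5508
(1,0): Delta=0.0000 Bond=0.0000
(1,1): Delta=0.1320 Bond=-5.0505
V0=1.2754

No-arbitrage ⇒ martingale measure with p* = (R−d)/(u−d) = 0.5606.
Terminal payoffs: V(2,0)=0.0000, V(2,1)=0.0000, V(2,2)=5.0000
Node (1,0) S=30.3400: V=(p*·0.0000+(1−p*)·0.0000)/1.11=0.0000; Δ=(0.0000−0.0000)/(42.4760−22.4516)=0.0000; B=V−Δ·S=0.0000
Node (1,1) S=57.4000: V=(p*·5.0000+(1−p*)·0.0000)/1.11=2.5253; Δ=(5.0000−0.0000)/(80.3600−42.4760)=0.1320; B=V−Δ·S=-5.0505
Node (0,0) S=41.0000: V=(p*·2.5253+(1−p*)·0.0000)/1.11=1.2754; Δ=(2.5253−0.0000)/(57.4000−30.3400)=0.0933; B=V−Δ·S=-2.5508
Each (Δ,B) replicates both successor values, so the strategy is self-financing and V0 is arbitrage-free.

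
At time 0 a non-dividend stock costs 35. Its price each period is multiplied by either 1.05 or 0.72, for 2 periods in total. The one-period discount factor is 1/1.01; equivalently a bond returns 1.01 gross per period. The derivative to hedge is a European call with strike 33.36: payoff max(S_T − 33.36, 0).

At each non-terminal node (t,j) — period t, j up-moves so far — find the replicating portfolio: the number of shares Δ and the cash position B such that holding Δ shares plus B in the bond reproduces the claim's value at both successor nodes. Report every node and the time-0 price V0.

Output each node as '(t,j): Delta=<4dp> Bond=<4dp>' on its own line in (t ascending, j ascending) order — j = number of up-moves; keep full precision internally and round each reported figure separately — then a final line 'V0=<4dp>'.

Since d<R<u, set p* = (R−d)/(u−d) = 0.8788; price each node as the discounted p*-expectation of its children.
Terminal values V(2,·): V(2,0)=0.0000, V(2,1)=0.0000, V(2,2)=5.2275
  t=1,j=0: stock 25.2000 → up 26.4600 (V=0.0000), down 18.1440 (V=0.0000). Price 0.0000; hedge Δ=0.0000, bond B=0.0000.
  t=1,j=1: stock 36.7500 → up 38.5875 (V=5.2275), down 26.4600 (V=0.0000). Price 4.5484; hedge Δ=0.4310, bond B=-11.2925.
  t=0,j=0: stock 35.0000 → up 36.7500 (V=4.5484), down 25.2000 (V=0.0000). Price 3.9575; hedge Δ=0.3938, bond B=-9.8255.
The time-0 hedge costs 3.9575, which is the no-arbitrage price.

(0,0): Delta=0.3938 Bond=-9.8255
(1,0): Delta=0.0000 Bond=0.0000
(1,1): Delta=0.4310 Bond=-11.2925
V0=3.9575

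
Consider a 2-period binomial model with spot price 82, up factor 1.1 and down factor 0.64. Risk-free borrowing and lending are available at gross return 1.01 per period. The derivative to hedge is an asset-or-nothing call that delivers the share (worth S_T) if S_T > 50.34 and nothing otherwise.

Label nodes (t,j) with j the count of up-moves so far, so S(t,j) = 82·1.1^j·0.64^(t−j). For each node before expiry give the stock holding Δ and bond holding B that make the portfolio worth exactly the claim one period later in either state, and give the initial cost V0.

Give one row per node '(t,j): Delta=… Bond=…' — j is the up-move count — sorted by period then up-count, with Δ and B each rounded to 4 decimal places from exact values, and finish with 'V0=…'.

(0,0): Delta=1.1725 Bond=-15.4046
(1,0): Delta=2.3913 Bond=-79.5220
(1,1): Delta=1.0000 Bond=0.0000
V0=80.7396

Since d<R<u, set p* = (R−d)/(u−d) = 0.8043; price each node as the discounted p*-expectation of its children.
Terminal payoffs: V(2,0)=0.0000, V(2,1)=57.7280, V(2,2)=99.2200
Node (1,0) S=52.4800: V=(p*·57.7280+(1−p*)·0.0000)/1.01=45.9737; Δ=(57.7280−0.0000)/(57.7280−33.5872)=2.3913; B=V−Δ·S=-79.5220
Node (1,1) S=90.2000: V=(p*·99.2200+(1−p*)·57.7280)/1.01=90.2000; Δ=(99.2200−57.7280)/(99.2200−57.7280)=1.0000; B=V−Δ·S=0.0000
Node (0,0) S=82.0000: V=(p*·90.2000+(1−p*)·45.9737)/1.01=80.7396; Δ=(90.2000−45.9737)/(90.2000−52.4800)=1.1725; B=V−Δ·S=-15.4046
Root portfolio cost Δ·82+B reproduces V0=80.7396.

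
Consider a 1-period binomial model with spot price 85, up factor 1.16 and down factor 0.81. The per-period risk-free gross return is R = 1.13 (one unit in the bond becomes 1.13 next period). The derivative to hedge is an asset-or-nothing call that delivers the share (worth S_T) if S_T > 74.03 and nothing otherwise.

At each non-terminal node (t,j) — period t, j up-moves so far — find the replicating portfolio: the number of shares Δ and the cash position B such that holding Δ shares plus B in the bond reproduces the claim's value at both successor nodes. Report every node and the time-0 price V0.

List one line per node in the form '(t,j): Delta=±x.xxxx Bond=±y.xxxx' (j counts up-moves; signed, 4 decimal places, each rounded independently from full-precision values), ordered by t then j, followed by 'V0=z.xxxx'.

Risk-neutral probability p* = (R−d)/(u−d) = (1.13−0.81)/(1.16−0.81) = 0.9143.
Terminal values V(1,·): V(1,0)=0.0000, V(1,1)=98.6000
(0,0): S=85.0000. Δ = (V_up−V_dn)/(S_up−S_dn) = (98.6000−0.0000)/(98.6000−68.8500) = 3.3143. V = [p*·98.6000 + (1−p*)·0.0000]/1.13 = 79.7775. B = V − Δ·S = -201.9368.
Root portfolio cost Δ·85+B reproduces V0=79.7775.

(0,0): Delta=3.3143 Bond=-201.9368
V0=79.7775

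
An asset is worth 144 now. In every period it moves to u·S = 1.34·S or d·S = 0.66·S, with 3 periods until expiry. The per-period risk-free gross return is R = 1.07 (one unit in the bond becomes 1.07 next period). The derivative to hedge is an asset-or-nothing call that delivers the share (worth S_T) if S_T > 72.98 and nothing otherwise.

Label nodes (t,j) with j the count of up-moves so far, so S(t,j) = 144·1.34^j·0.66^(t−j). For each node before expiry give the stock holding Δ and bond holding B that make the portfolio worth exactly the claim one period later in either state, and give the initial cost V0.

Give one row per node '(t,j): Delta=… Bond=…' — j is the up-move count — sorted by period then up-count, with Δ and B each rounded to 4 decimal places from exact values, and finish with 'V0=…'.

(0,0): Delta=1.0582 Bond=-10.4990
(1,0): Delta=1.2377 Bond=-28.2929
(1,1): Delta=1.0000 Bond=0.0000
(2,0): Delta=1.9706 Bond=-76.2441
(2,1): Delta=1.0000 Bond=0.0000
(2,2): Delta=1.0000 Bond=0.0000
V0=141.8845

Risk-neutral probability p* = (R−d)/(u−d) = (1.07−0.66)/(1.34−0.66) = 0.6029.
Payoff layer (t=3): V(3,0)=0.0000, V(3,1)=84.0534, V(3,2)=170.6538, V(3,3)=346.4790
  t=2,j=0: stock 62.7264 → up 84.0534 (V=84.0534), down 41.3994 (V=0.0000). Price 47.3638; hedge Δ=1.9706, bond B=-76.2441.
  t=2,j=1: stock 127.3536 → up 170.6538 (V=170.6538), down 84.0534 (V=84.0534). Price 127.3536; hedge Δ=1.0000, bond B=0.0000.
  t=2,j=2: stock 258.5664 → up 346.4790 (V=346.4790), down 170.6538 (V=170.6538). Price 258.5664; hedge Δ=1.0000, bond B=0.0000.
  t=1,j=0: stock 95.0400 → up 127.3536 (V=127.3536), down 62.7264 (V=47.3638). Price 89.3392; hedge Δ=1.2377, bond B=-28.2929.
  t=1,j=1: stock 192.9600 → up 258.5664 (V=258.5664), down 127.3536 (V=127.3536). Price 192.9600; hedge Δ=1.0000, bond B=0.0000.
  t=0,j=0: stock 144.0000 → up 192.9600 (V=192.9600), down 95.0400 (V=89.3392). Price 141.8845; hedge Δ=1.0582, bond B=-10.4990.
Each (Δ,B) replicates both successor values, so the strategy is self-financing and V0 is arbitrage-free.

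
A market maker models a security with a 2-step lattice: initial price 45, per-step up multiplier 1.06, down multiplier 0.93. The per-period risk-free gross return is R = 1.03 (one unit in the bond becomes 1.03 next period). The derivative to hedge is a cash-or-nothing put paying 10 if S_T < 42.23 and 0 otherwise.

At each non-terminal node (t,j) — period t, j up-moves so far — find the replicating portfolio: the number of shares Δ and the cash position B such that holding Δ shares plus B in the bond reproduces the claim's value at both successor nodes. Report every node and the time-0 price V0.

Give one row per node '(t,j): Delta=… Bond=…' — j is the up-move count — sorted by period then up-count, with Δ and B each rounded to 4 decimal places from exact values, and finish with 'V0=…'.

No-arbitrage ⇒ martingale measure with p* = (R−d)/(u−d) = 0.7692.
Terminal payoffs: V(2,0)=10.0000, V(2,1)=0.0000, V(2,2)=0.0000
Node (1,0) S=41.8500: V=(p*·0.0000+(1−p*)·10.0000)/1.03=2.2405; Δ=(0.0000−10.0000)/(44.3610−38.9205)=-1.8381; B=V−Δ·S=79.1636
Node (1,1) S=47.7000: V=(p*·0.0000+(1−p*)·0.0000)/1.03=0.0000; Δ=(0.0000−0.0000)/(50.5620−44.3610)=0.0000; B=V−Δ·S=0.0000
Node (0,0) S=45.0000: V=(p*·0.0000+(1−p*)·2.2405)/1.03=0.5020; Δ=(0.0000−2.2405)/(47.7000−41.8500)=-0.3830; B=V−Δ·S=17.7364
Check: Δ(0,0)·S0 + B(0,0) = 0.5020 = V0.

(0,0): Delta=-0.3830 Bond=17.7364
(1,0): Delta=-1.8381 Bond=79.1636
(1,1): Delta=0.0000 Bond=0.0000
V0=0.5020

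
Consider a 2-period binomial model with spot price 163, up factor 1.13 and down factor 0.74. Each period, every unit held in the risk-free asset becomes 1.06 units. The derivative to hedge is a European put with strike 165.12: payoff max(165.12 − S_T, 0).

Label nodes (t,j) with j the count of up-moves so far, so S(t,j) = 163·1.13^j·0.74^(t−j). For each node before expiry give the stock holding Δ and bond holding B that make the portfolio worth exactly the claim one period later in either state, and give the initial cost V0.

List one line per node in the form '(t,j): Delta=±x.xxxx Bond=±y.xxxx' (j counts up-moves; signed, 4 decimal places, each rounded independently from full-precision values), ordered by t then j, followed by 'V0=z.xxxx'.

Risk-neutral probability p* = (R−d)/(u−d) = (1.06−0.74)/(1.13−0.74) = 0.8205.
Terminal values V(2,·): V(2,0)=75.8612, V(2,1)=28.8194, V(2,2)=0.0000
Node (1,0) S=120.6200: V=(p*·28.8194+(1−p*)·75.8612)/1.06=35.1536; Δ=(28.8194−75.8612)/(136.3006−89.2588)=-1.0000; B=V−Δ·S=155.7736
Node (1,1) S=184.1900: V=(p*·0.0000+(1−p*)·28.8194)/1.06=4.8799; Δ=(0.0000−28.8194)/(208.1347−136.3006)=-0.4012; B=V−Δ·S=78.7758
Node (0,0) S=163.0000: V=(p*·4.8799+(1−p*)·35.1536)/1.06=9.7299; Δ=(4.8799−35.1536)/(184.1900−120.6200)=-0.4762; B=V−Δ·S=87.3546
The time-0 hedge costs 9.7299, which is the no-arbitrage price.

(0,0): Delta=-0.4762 Bond=87.3546
(1,0): Delta=-1.0000 Bond=155.7736
(1,1): Delta=-0.4012 Bond=78.7758
V0=9.7299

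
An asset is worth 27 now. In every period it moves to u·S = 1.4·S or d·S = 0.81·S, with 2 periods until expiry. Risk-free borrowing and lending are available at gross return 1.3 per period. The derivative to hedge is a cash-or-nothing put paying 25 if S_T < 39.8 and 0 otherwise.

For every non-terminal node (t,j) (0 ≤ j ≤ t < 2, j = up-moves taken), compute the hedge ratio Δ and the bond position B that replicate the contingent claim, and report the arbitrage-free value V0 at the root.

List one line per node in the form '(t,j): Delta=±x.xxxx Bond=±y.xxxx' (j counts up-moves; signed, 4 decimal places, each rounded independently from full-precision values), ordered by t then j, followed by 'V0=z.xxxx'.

(0,0): Delta=-1.0026 Bond=31.6596
(1,0): Delta=0.0000 Bond=19.2308
(1,1): Delta=-1.1210 Bond=45.6323
V0=4.5896

No-arbitrage ⇒ martingale measure with p* = (R−d)/(u−d) = 0.8305.
Terminal values V(2,·): V(2,0)=25.0000, V(2,1)=25.0000, V(2,2)=0.0000
  t=1,j=0: stock 21.8700 → up 30.6180 (V=25.0000), down 17.7147 (V=25.0000). Price 19.2308; hedge Δ=0.0000, bond B=19.2308.
  t=1,j=1: stock 37.8000 → up 52.9200 (V=0.0000), down 30.6180 (V=25.0000). Price 3.2595; hedge Δ=-1.1210, bond B=45.6323.
  t=0,j=0: stock 27.0000 → up 37.8000 (V=3.2595), down 21.8700 (V=19.2308). Price 4.5896; hedge Δ=-1.0026, bond B=31.6596.
The time-0 hedge costs 4.5896, which is the no-arbitrage price.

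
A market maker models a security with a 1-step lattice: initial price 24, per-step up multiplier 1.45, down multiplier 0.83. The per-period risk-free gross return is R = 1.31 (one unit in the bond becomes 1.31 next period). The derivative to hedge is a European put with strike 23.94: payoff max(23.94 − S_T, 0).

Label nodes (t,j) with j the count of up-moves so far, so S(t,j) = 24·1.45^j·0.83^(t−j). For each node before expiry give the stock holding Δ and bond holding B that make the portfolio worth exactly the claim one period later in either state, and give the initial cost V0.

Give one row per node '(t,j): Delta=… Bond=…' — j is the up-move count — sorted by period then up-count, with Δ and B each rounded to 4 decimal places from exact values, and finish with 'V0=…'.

(0,0): Delta=-0.2702 Bond=7.1768
V0=0.6929

Risk-neutral probability p* = (R−d)/(u−d) = (1.31−0.83)/(1.45−0.83) = 0.7742.
At expiry t=1: V(1,0)=4.0200, V(1,1)=0.0000
(0,0): S=24.0000. Δ = (V_up−V_dn)/(S_up−S_dn) = (0.0000−4.0200)/(34.8000−19.9200) = -0.2702. V = [p*·0.0000 + (1−p*)·4.0200]/1.31 = 0.6929. B = V − Δ·S = 7.1768.
The time-0 hedge costs 0.6929, which is the no-arbitrage price.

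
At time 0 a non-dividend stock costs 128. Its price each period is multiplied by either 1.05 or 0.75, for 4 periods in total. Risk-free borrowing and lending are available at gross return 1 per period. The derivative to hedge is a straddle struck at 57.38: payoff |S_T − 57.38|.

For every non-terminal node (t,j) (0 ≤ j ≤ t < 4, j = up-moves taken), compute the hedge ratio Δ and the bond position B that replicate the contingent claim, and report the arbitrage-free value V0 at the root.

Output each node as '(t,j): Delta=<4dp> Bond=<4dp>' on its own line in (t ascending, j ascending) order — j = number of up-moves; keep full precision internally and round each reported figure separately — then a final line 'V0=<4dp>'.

No-arbitrage ⇒ martingale measure with p* = (R−d)/(u−d) = 0.8333.
Terminal payoffs: V(4,0)=16.8800, V(4,1)=0.6800, V(4,2)=22.0000, V(4,3)=53.7520, V(4,4)=98.2048
(3,0): S=54.0000. Δ = (V_up−V_dn)/(S_up−S_dn) = (0.6800−16.8800)/(56.7000−40.5000) = -1.0000. V = [p*·0.6800 + (1−p*)·16.8800]/1 = 3.3800. B = V − Δ·S = 57.3800.
(3,1): S=75.6000. Δ = (V_up−V_dn)/(S_up−S_dn) = (22.0000−0.6800)/(79.3800−56.7000) = 0.9400. V = [p*·22.0000 + (1−p*)·0.6800]/1 = 18.4467. B = V − Δ·S = -52.6200.
(3,2): S=105.8400. Δ = (V_up−V_dn)/(S_up−S_dn) = (53.7520−22.0000)/(111.1320−79.3800) = 1.0000. V = [p*·53.7520 + (1−p*)·22.0000]/1 = 48.4600. B = V − Δ·S = -57.3800.
(3,3): S=148.1760. Δ = (V_up−V_dn)/(S_up−S_dn) = (98.2048−53.7520)/(155.5848−111.1320) = 1.0000. V = [p*·98.2048 + (1−p*)·53.7520]/1 = 90.7960. B = V − Δ·S = -57.3800.
(2,0): S=72.0000. Δ = (V_up−V_dn)/(S_up−S_dn) = (18.4467−3.3800)/(75.6000−54.0000) = 0.6975. V = [p*·18.4467 + (1−p*)·3.3800]/1 = 15.9356. B = V − Δ·S = -34.2867.
(2,1): S=100.8000. Δ = (V_up−V_dn)/(S_up−S_dn) = (48.4600−18.4467)/(105.8400−75.6000) = 0.9925. V = [p*·48.4600 + (1−p*)·18.4467]/1 = 43.4578. B = V − Δ·S = -56.5867.
(2,2): S=141.1200. Δ = (V_up−V_dn)/(S_up−S_dn) = (90.7960−48.4600)/(148.1760−105.8400) = 1.0000. V = [p*·90.7960 + (1−p*)·48.4600]/1 = 83.7400. B = V − Δ·S = -57.3800.
(1,0): S=96.0000. Δ = (V_up−V_dn)/(S_up−S_dn) = (43.4578−15.9356)/(100.8000−72.0000) = 0.9556. V = [p*·43.4578 + (1−p*)·15.9356]/1 = 38.8707. B = V − Δ·S = -52.8700.
(1,1): S=134.4000. Δ = (V_up−V_dn)/(S_up−S_dn) = (83.7400−43.4578)/(141.1200−100.8000) = 0.9991. V = [p*·83.7400 + (1−p*)·43.4578]/1 = 77.0263. B = V − Δ·S = -57.2478.
(0,0): S=128.0000. Δ = (V_up−V_dn)/(S_up−S_dn) = (77.0263−38.8707)/(134.4000−96.0000) = 0.9936. V = [p*·77.0263 + (1−p*)·38.8707]/1 = 70.6670. B = V − Δ·S = -56.5181.
Self-financing check: at every node Δ·S+B equals the discounted successor values.

(0,0): Delta=0.9936 Bond=-56.5181
(1,0): Delta=0.9556 Bond=-52.8700
(1,1): Delta=0.9991 Bond=-57.2478
(2,0): Delta=0.6975 Bond=-34.2867
(2,1): Delta=0.9925 Bond=-56.5867
(2,2): Delta=1.0000 Bond=-57.3800
(3,0): Delta=-1.0000 Bond=57.3800
(3,1): Delta=0.9400 Bond=-52.6200
(3,2): Delta=1.0000 Bond=-57.3800
(3,3): Delta=1.0000 Bond=-57.3800
V0=70.6670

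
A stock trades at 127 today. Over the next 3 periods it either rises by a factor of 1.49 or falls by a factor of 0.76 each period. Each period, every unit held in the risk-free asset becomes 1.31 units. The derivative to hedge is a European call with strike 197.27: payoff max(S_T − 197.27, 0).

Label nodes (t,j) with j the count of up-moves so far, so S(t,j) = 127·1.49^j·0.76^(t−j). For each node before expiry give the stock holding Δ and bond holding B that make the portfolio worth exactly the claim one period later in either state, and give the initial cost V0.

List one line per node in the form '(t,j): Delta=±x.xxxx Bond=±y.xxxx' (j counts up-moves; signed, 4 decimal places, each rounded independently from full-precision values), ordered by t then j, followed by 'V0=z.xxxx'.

The replicating-portfolio and risk-neutral prices coincide; use p* = (1.31−0.76)/(1.49−0.76) = 0.7534 for the latter.
At expiry t=3: V(3,0)=0.0000, V(3,1)=0.0000, V(3,2)=17.0141, V(3,3)=222.8395
  t=2,j=0: stock 73.3552 → up 109.2992 (V=0.0000), down 55.7500 (V=0.0000). Price 0.0000; hedge Δ=0.0000, bond B=0.0000.
  t=2,j=1: stock 143.8148 → up 214.2841 (V=17.0141), down 109.2992 (V=0.0000). Price 9.7853; hedge Δ=0.1621, bond B=-13.5216.
  t=2,j=2: stock 281.9527 → up 420.1095 (V=222.8395), down 214.2841 (V=17.0141). Price 131.3649; hedge Δ=1.0000, bond B=-150.5878.
  t=1,j=0: stock 96.5200 → up 143.8148 (V=9.7853), down 73.3552 (V=0.0000). Price 5.6279; hedge Δ=0.1389, bond B=-7.7767.
  t=1,j=1: stock 189.2300 → up 281.9527 (V=131.3649), down 143.8148 (V=9.7853). Price 77.3942; hedge Δ=0.8801, bond B=-89.1532.
  t=0,j=0: stock 127.0000 → up 189.2300 (V=77.3942), down 96.5200 (V=5.6279). Price 45.5713; hedge Δ=0.7741, bond B=-52.7387.
Check: Δ(0,0)·S0 + B(0,0) = 45.5713 = V0.

(0,0): Delta=0.7741 Bond=-52.7387
(1,0): Delta=0.1389 Bond=-7.7767
(1,1): Delta=0.8801 Bond=-89.1532
(2,0): Delta=0.0000 Bond=0.0000
(2,1): Delta=0.1621 Bond=-13.5216
(2,2): Delta=1.0000 Bond=-150.5878
V0=45.5713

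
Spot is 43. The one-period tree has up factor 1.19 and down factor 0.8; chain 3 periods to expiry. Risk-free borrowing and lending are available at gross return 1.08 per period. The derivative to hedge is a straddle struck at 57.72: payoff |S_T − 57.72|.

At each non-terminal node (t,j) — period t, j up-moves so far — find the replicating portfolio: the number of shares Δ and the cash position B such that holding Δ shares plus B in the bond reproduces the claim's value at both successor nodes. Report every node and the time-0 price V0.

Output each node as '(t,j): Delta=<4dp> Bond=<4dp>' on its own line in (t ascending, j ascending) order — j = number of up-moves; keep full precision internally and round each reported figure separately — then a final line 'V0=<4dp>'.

(0,0): Delta=-0.2231 Bond=21.0730
(1,0): Delta=-1.0000 Bond=49.4856
(1,1): Delta=-0.0179 Bond=12.2590
(2,0): Delta=-1.0000 Bond=53.4444
(2,1): Delta=-1.0000 Bond=53.4444
(2,2): Delta=0.2415 Bond=-2.5549
V0=11.4814

The replicating-portfolio and risk-neutral prices coincide; use p* = (1.08−0.8)/(1.19−0.8) = 0.7179 for the latter.
Terminal payoffs: V(3,0)=35.7040, V(3,1)=24.9712, V(3,2)=9.0062, V(3,3)=14.7418
  t=2,j=0: stock 27.5200 → up 32.7488 (V=24.9712), down 22.0160 (V=35.7040). Price 25.9244; hedge Δ=-1.0000, bond B=53.4444.
  t=2,j=1: stock 40.9360 → up 48.7138 (V=9.0062), down 32.7488 (V=24.9712). Price 12.5084; hedge Δ=-1.0000, bond B=53.4444.
  t=2,j=2: stock 60.8923 → up 72.4618 (V=14.7418), down 48.7138 (V=9.0062). Price 12.1519; hedge Δ=0.2415, bond B=-2.5549.
  t=1,j=0: stock 34.4000 → up 40.9360 (V=12.5084), down 27.5200 (V=25.9244). Price 15.0856; hedge Δ=-1.0000, bond B=49.4856.
  t=1,j=1: stock 51.1700 → up 60.8923 (V=12.1519), down 40.9360 (V=12.5084). Price 11.3449; hedge Δ=-0.0179, bond B=12.2590.
  t=0,j=0: stock 43.0000 → up 51.1700 (V=11.3449), down 34.4000 (V=15.0856). Price 11.4814; hedge Δ=-0.2231, bond B=21.0730.
Root portfolio cost Δ·43+B reproduces V0=11.4814.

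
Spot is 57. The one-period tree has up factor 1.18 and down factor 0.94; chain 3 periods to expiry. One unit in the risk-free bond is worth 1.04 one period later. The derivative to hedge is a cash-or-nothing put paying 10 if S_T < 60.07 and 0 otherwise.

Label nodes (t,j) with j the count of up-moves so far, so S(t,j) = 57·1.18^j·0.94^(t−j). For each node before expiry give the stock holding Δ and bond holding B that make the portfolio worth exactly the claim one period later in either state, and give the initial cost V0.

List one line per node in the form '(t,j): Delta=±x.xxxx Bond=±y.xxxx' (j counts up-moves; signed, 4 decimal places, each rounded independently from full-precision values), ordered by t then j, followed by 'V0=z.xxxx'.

Under the risk-neutral measure, an up-move has probability p* = (R−d)/(u−d) = 0.4167 and values discount at R = 1.04.
Terminal values V(3,·): V(3,0)=10.0000, V(3,1)=10.0000, V(3,2)=0.0000, V(3,3)=0.0000
(2,0): S=50.3652. Δ = (V_up−V_dn)/(S_up−S_dn) = (10.0000−10.0000)/(59.4309−47.3433) = 0.0000. V = [p*·10.0000 + (1−p*)·10.0000]/1.04 = 9.6154. B = V − Δ·S = 9.6154.
(2,1): S=63.2244. Δ = (V_up−V_dn)/(S_up−S_dn) = (0.0000−10.0000)/(74.6048−59.4309) = -0.6590. V = [p*·0.0000 + (1−p*)·10.0000]/1.04 = 5.6090. B = V − Δ·S = 47.2756.
(2,2): S=79.3668. Δ = (V_up−V_dn)/(S_up−S_dn) = (0.0000−0.0000)/(93.6528−74.6048) = 0.0000. V = [p*·0.0000 + (1−p*)·0.0000]/1.04 = 0.0000. B = V − Δ·S = 0.0000.
(1,0): S=53.5800. Δ = (V_up−V_dn)/(S_up−S_dn) = (5.6090−9.6154)/(63.2244−50.3652) = -0.3116. V = [p*·5.6090 + (1−p*)·9.6154]/1.04 = 7.6404. B = V − Δ·S = 24.3338.
(1,1): S=67.2600. Δ = (V_up−V_dn)/(S_up−S_dn) = (0.0000−5.6090)/(79.3668−63.2244) = -0.3475. V = [p*·0.0000 + (1−p*)·5.6090]/1.04 = 3.1461. B = V − Δ·S = 26.5168.
(0,0): S=57.0000. Δ = (V_up−V_dn)/(S_up−S_dn) = (3.1461−7.6404)/(67.2600−53.5800) = -0.3285. V = [p*·3.1461 + (1−p*)·7.6404]/1.04 = 5.5459. B = V − Δ·S = 24.2725.
The time-0 hedge costs 5.5459, which is the no-arbitrage price.

(0,0): Delta=-0.3285 Bond=24.2725
(1,0): Delta=-0.3116 Bond=24.3338
(1,1): Delta=-0.3475 Bond=26.5168
(2,0): Delta=0.0000 Bond=9.6154
(2,1): Delta=-0.6590 Bond=47.2756
(2,2): Delta=0.0000 Bond=0.0000
V0=5.5459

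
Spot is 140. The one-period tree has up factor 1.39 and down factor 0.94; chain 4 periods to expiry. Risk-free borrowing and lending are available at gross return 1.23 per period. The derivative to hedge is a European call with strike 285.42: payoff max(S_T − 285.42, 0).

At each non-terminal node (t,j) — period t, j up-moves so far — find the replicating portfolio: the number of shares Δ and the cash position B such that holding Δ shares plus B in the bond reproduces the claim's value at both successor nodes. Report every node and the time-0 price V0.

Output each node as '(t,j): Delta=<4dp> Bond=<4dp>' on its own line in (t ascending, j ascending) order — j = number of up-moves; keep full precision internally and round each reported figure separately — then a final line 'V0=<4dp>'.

(0,0): Delta=0.6432 Bond=-60.8698
(1,0): Delta=0.3152 Bond=-31.7050
(1,1): Delta=0.7656 Bond=-98.6849
(2,0): Delta=0.0000 Bond=0.0000
(2,1): Delta=0.4329 Bond=-60.5128
(2,2): Delta=0.8898 Bond=-154.9657
(3,0): Delta=0.0000 Bond=0.0000
(3,1): Delta=0.0000 Bond=0.0000
(3,2): Delta=0.5944 Bond=-115.4960
(3,3): Delta=1.0000 Bond=-232.0488
V0=29.1846

No-arbitrage ⇒ martingale measure with p* = (R−d)/(u−d) = 0.6444.
At expiry t=4: V(4,0)=0.0000, V(4,1)=0.0000, V(4,2)=0.0000, V(4,3)=68.0075, V(4,4)=237.2015
  t=3,j=0: stock 116.2818 → up 161.6316 (V=0.0000), down 109.3049 (V=0.0000). Price 0.0000; hedge Δ=0.0000, bond B=0.0000.
  t=3,j=1: stock 171.9486 → up 239.0085 (V=0.0000), down 161.6316 (V=0.0000). Price 0.0000; hedge Δ=0.0000, bond B=0.0000.
  t=3,j=2: stock 254.2644 → up 353.4275 (V=68.0075), down 239.0085 (V=0.0000). Price 35.6317; hedge Δ=0.5944, bond B=-115.4960.
  t=3,j=3: stock 375.9867 → up 522.6215 (V=237.2015), down 353.4275 (V=68.0075). Price 143.9379; hedge Δ=1.0000, bond B=-232.0488.
  t=2,j=0: stock 123.7040 → up 171.9486 (V=0.0000), down 116.2818 (V=0.0000). Price 0.0000; hedge Δ=0.0000, bond B=0.0000.
  t=2,j=1: stock 182.9240 → up 254.2644 (V=35.6317), down 171.9486 (V=0.0000). Price 18.6688; hedge Δ=0.4329, bond B=-60.5128.
  t=2,j=2: stock 270.4940 → up 375.9867 (V=143.9379), down 254.2644 (V=35.6317). Price 85.7147; hedge Δ=0.8898, bond B=-154.9657.
  t=1,j=0: stock 131.6000 → up 182.9240 (V=18.6688), down 123.7040 (V=0.0000). Price 9.7813; hedge Δ=0.3152, bond B=-31.7050.
  t=1,j=1: stock 194.6000 → up 270.4940 (V=85.7147), down 182.9240 (V=18.6688). Price 50.3058; hedge Δ=0.7656, bond B=-98.6849.
  t=0,j=0: stock 140.0000 → up 194.6000 (V=50.3058), down 131.6000 (V=9.7813). Price 29.1846; hedge Δ=0.6432, bond B=-60.8698.
Each (Δ,B) replicates both successor values, so the strategy is self-financing and V0 is arbitrage-free.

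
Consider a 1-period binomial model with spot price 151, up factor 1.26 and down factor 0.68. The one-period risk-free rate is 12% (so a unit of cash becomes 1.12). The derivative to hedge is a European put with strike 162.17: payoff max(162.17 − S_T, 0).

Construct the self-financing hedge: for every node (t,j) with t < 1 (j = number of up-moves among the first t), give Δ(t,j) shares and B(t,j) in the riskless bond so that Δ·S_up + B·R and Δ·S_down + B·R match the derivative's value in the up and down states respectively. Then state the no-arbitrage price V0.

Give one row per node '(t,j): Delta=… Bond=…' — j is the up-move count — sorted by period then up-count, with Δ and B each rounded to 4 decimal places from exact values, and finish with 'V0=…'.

Under the risk-neutral measure, an up-move has probability p* = (R−d)/(u−d) = 0.7586 and values discount at R = 1.12.
At expiry t=1: V(1,0)=59.4900, V(1,1)=0.0000
(0,0): S=151.0000. Δ = (V_up−V_dn)/(S_up−S_dn) = (0.0000−59.4900)/(190.2600−102.6800) = -0.6793. V = [p*·0.0000 + (1−p*)·59.4900]/1.12 = 12.8211. B = V − Δ·S = 115.3901.
Check: Δ(0,0)·S0 + B(0,0) = 12.8211 = V0.

(0,0): Delta=-0.6793 Bond=115.3901
V0=12.8211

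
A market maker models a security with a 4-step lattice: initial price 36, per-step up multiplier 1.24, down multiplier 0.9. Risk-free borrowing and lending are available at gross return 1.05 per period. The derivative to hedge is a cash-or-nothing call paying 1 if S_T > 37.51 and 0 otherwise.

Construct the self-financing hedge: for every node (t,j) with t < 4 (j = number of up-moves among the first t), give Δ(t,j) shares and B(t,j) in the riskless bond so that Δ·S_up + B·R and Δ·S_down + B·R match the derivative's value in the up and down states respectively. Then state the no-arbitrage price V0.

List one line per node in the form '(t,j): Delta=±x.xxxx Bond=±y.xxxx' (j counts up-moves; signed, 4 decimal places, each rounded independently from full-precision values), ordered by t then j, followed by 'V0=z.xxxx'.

(0,0): Delta=0.0292 Bond=-0.5610
(1,0): Delta=0.0406 Bond=-0.9594
(1,1): Delta=0.0187 Bond=-0.1200
(2,0): Delta=0.0424 Bond=-1.0592
(2,1): Delta=0.0390 Bond=-0.9416
(2,2): Delta=0.0000 Bond=0.9070
(3,0): Delta=0.0000 Bond=0.0000
(3,1): Delta=0.0813 Bond=-2.5210
(3,2): Delta=0.0000 Bond=0.9524
(3,3): Delta=0.0000 Bond=0.9524
V0=0.4891

Since d<R<u, set p* = (R−d)/(u−d) = 0.4412; price each node as the discounted p*-expectation of its children.
At expiry t=4: V(4,0)=0.0000, V(4,1)=0.0000, V(4,2)=1.0000, V(4,3)=1.0000, V(4,4)=1.0000
  t=3,j=0: stock 26.2440 → up 32.5426 (V=0.0000), down 23.6196 (V=0.0000). Price 0.0000; hedge Δ=0.0000, bond B=0.0000.
  t=3,j=1: stock 36.1584 → up 44.8364 (V=1.0000), down 32.5426 (V=0.0000). Price 0.4202; hedge Δ=0.0813, bond B=-2.5210.
  t=3,j=2: stock 49.8182 → up 61.7746 (V=1.0000), down 44.8364 (V=1.0000). Price 0.9524; hedge Δ=0.0000, bond B=0.9524.
  t=3,j=3: stock 68.6385 → up 85.1117 (V=1.0000), down 61.7746 (V=1.0000). Price 0.9524; hedge Δ=0.0000, bond B=0.9524.
  t=2,j=0: stock 29.1600 → up 36.1584 (V=0.4202), down 26.2440 (V=0.0000). Price 0.1765; hedge Δ=0.0424, bond B=-1.0592.
  t=2,j=1: stock 40.1760 → up 49.8182 (V=0.9524), down 36.1584 (V=0.4202). Price 0.6238; hedge Δ=0.0390, bond B=-0.9416.
  t=2,j=2: stock 55.3536 → up 68.6385 (V=0.9524), down 49.8182 (V=0.9524). Price 0.9070; hedge Δ=0.0000, bond B=0.9070.
  t=1,j=0: stock 32.4000 → up 40.1760 (V=0.6238), down 29.1600 (V=0.1765). Price 0.3560; hedge Δ=0.0406, bond B=-0.9594.
  t=1,j=1: stock 44.6400 → up 55.3536 (V=0.9070), down 40.1760 (V=0.6238). Price 0.7131; hedge Δ=0.0187, bond B=-0.1200.
  t=0,j=0: stock 36.0000 → up 44.6400 (V=0.7131), down 32.4000 (V=0.3560). Price 0.4891; hedge Δ=0.0292, bond B=-0.5610.
Each (Δ,B) replicates both successor values, so the strategy is self-financing and V0 is arbitrage-free.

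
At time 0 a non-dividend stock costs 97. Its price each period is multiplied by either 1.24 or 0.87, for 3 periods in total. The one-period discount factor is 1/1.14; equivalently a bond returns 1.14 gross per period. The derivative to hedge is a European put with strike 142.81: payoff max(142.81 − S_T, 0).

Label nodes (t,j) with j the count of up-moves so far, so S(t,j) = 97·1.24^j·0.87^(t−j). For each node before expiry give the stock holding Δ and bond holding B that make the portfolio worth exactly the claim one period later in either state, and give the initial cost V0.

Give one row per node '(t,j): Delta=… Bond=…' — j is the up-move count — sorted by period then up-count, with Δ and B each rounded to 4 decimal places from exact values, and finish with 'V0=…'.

Under the risk-neutral measure, an up-move has probability p* = (R−d)/(u−d) = 0.7297 and values discount at R = 1.14.
At expiry t=3: V(3,0)=78.9352, V(3,1)=51.7701, V(3,2)=13.0519, V(3,3)=0.0000
  t=2,j=0: stock 73.4193 → up 91.0399 (V=51.7701), down 63.8748 (V=78.9352). Price 51.8526; hedge Δ=-1.0000, bond B=125.2719.
  t=2,j=1: stock 104.6436 → up 129.7581 (V=13.0519), down 91.0399 (V=51.7701). Price 20.6283; hedge Δ=-1.0000, bond B=125.2719.
  t=2,j=2: stock 149.1472 → up 184.9425 (V=0.0000), down 129.7581 (V=13.0519). Price 3.0943; hedge Δ=-0.2365, bond B=38.3698.
  t=1,j=0: stock 84.3900 → up 104.6436 (V=20.6283), down 73.4193 (V=51.8526). Price 25.4977; hedge Δ=-1.0000, bond B=109.8877.
  t=1,j=1: stock 120.2800 → up 149.1472 (V=3.0943), down 104.6436 (V=20.6283). Price 6.8713; hedge Δ=-0.3940, bond B=54.2604.
  t=0,j=0: stock 97.0000 → up 120.2800 (V=6.8713), down 84.3900 (V=25.4977). Price 10.4434; hedge Δ=-0.5190, bond B=60.7849.
Each (Δ,B) replicates both successor values, so the strategy is self-financing and V0 is arbitrage-free.

(0,0): Delta=-0.5190 Bond=60.7849
(1,0): Delta=-1.0000 Bond=109.8877
(1,1): Delta=-0.3940 Bond=54.2604
(2,0): Delta=-1.0000 Bond=125.2719
(2,1): Delta=-1.0000 Bond=125.2719
(2,2): Delta=-0.2365 Bond=38.3698
V0=10.4434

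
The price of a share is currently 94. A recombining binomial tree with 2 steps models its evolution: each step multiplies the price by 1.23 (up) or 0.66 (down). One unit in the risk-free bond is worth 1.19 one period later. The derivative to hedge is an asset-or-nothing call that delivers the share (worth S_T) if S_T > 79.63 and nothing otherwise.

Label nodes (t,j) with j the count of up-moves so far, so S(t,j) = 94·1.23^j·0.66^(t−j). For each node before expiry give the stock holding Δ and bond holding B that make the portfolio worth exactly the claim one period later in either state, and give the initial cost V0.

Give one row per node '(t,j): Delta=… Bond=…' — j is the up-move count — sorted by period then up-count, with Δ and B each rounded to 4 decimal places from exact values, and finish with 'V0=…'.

Under the risk-neutral measure, an up-move has probability p* = (R−d)/(u−d) = 0.9298 and values discount at R = 1.19.
Payoff layer (t=2): V(2,0)=0.0000, V(2,1)=0.0000, V(2,2)=142.2126
(1,0): S=62.0400. Δ = (V_up−V_dn)/(S_up−S_dn) = (0.0000−0.0000)/(76.3092−40.9464) = 0.0000. V = [p*·0.0000 + (1−p*)·0.0000]/1.19 = 0.0000. B = V − Δ·S = 0.0000.
(1,1): S=115.6200. Δ = (V_up−V_dn)/(S_up−S_dn) = (142.2126−0.0000)/(142.2126−76.3092) = 2.1579. V = [p*·142.2126 + (1−p*)·0.0000]/1.19 = 111.1200. B = V − Δ·S = -138.3758.
(0,0): S=94.0000. Δ = (V_up−V_dn)/(S_up−S_dn) = (111.1200−0.0000)/(115.6200−62.0400) = 2.0739. V = [p*·111.1200 + (1−p*)·0.0000]/1.19 = 86.8253. B = V − Δ·S = -108.1220.
Check: Δ(0,0)·S0 + B(0,0) = 86.8253 = V0.

(0,0): Delta=2.0739 Bond=-108.1220
(1,0): Delta=0.0000 Bond=0.0000
(1,1): Delta=2.1579 Bond=-138.3758
V0=86.8253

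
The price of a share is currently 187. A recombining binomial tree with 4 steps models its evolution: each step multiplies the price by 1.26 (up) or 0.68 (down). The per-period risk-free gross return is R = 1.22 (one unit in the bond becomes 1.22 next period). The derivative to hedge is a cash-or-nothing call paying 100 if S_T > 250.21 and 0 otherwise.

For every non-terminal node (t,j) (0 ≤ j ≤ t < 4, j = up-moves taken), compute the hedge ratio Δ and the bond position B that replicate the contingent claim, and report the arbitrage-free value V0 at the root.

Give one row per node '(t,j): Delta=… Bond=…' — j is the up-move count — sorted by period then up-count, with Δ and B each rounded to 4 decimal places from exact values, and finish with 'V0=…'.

(0,0): Delta=0.0911 Bond=26.9386
(1,0): Delta=0.7896 Bond=-55.9671
(1,1): Delta=0.0631 Bond=39.4452
(2,0): Delta=0.0000 Bond=0.0000
(2,1): Delta=0.8212 Bond=-73.3377
(2,2): Delta=0.0328 Bond=57.1203
(3,0): Delta=0.0000 Bond=0.0000
(3,1): Delta=0.0000 Bond=0.0000
(3,2): Delta=0.8540 Bond=-96.0995
(3,3): Delta=0.0000 Bond=81.9672
V0=43.9671

Risk-neutral probability p* = (R−d)/(u−d) = (1.22−0.68)/(1.26−0.68) = 0.9310.
Payoff layer (t=4): V(4,0)=0.0000, V(4,1)=0.0000, V(4,2)=0.0000, V(4,3)=100.0000, V(4,4)=100.0000
(3,0): S=58.7988. Δ = (V_up−V_dn)/(S_up−S_dn) = (0.0000−0.0000)/(74.0865−39.9832) = 0.0000. V = [p*·0.0000 + (1−p*)·0.0000]/1.22 = 0.0000. B = V − Δ·S = 0.0000.
(3,1): S=108.9507. Δ = (V_up−V_dn)/(S_up−S_dn) = (0.0000−0.0000)/(137.2779−74.0865) = 0.0000. V = [p*·0.0000 + (1−p*)·0.0000]/1.22 = 0.0000. B = V − Δ·S = 0.0000.
(3,2): S=201.8792. Δ = (V_up−V_dn)/(S_up−S_dn) = (100.0000−0.0000)/(254.3678−137.2779) = 0.8540. V = [p*·100.0000 + (1−p*)·0.0000]/1.22 = 76.3143. B = V − Δ·S = -96.0995.
(3,3): S=374.0703. Δ = (V_up−V_dn)/(S_up−S_dn) = (100.0000−100.0000)/(471.3286−254.3678) = 0.0000. V = [p*·100.0000 + (1−p*)·100.0000]/1.22 = 81.9672. B = V − Δ·S = 81.9672.
(2,0): S=86.4688. Δ = (V_up−V_dn)/(S_up−S_dn) = (0.0000−0.0000)/(108.9507−58.7988) = 0.0000. V = [p*·0.0000 + (1−p*)·0.0000]/1.22 = 0.0000. B = V − Δ·S = 0.0000.
(2,1): S=160.2216. Δ = (V_up−V_dn)/(S_up−S_dn) = (76.3143−0.0000)/(201.8792−108.9507) = 0.8212. V = [p*·76.3143 + (1−p*)·0.0000]/1.22 = 58.2387. B = V − Δ·S = -73.3377.
(2,2): S=296.8812. Δ = (V_up−V_dn)/(S_up−S_dn) = (81.9672−76.3143)/(374.0703−201.8792) = 0.0328. V = [p*·81.9672 + (1−p*)·76.3143]/1.22 = 66.8667. B = V − Δ·S = 57.1203.
(1,0): S=127.1600. Δ = (V_up−V_dn)/(S_up−S_dn) = (58.2387−0.0000)/(160.2216−86.4688) = 0.7896. V = [p*·58.2387 + (1−p*)·0.0000]/1.22 = 44.4445. B = V − Δ·S = -55.9671.
(1,1): S=235.6200. Δ = (V_up−V_dn)/(S_up−S_dn) = (66.8667−58.2387)/(296.8812−160.2216) = 0.0631. V = [p*·66.8667 + (1−p*)·58.2387]/1.22 = 54.3210. B = V − Δ·S = 39.4452.
(0,0): S=187.0000. Δ = (V_up−V_dn)/(S_up−S_dn) = (54.3210−44.4445)/(235.6200−127.1600) = 0.0911. V = [p*·54.3210 + (1−p*)·44.4445]/1.22 = 43.9671. B = V − Δ·S = 26.9386.
The time-0 hedge costs 43.9671, which is the no-arbitrage price.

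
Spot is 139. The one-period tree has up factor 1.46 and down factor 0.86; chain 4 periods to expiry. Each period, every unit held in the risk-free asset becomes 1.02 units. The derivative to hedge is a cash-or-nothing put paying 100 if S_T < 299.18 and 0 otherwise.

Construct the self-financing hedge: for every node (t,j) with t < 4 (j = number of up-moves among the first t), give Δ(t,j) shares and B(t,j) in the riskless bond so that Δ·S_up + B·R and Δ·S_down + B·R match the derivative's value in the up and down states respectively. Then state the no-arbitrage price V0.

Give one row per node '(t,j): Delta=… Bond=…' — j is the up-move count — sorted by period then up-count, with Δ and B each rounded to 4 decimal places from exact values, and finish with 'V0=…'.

(0,0): Delta=-0.1768 Bond=111.3487
(1,0): Delta=-0.0953 Bond=103.8369
(1,1): Delta=-0.3087 Bond=140.3572
(2,0): Delta=0.0000 Bond=96.1169
(2,1): Delta=-0.2497 Bond=132.8549
(2,2): Delta=-0.4044 Bond=171.5152
(3,0): Delta=0.0000 Bond=98.0392
(3,1): Delta=0.0000 Bond=98.0392
(3,2): Delta=-0.6541 Bond=238.5621
(3,3): Delta=0.0000 Bond=0.0000
V0=86.7785

The replicating-portfolio and risk-neutral prices coincide; use p* = (1.02−0.86)/(1.46−0.86) = 0.2667 for the latter.
Payoff layer (t=4): V(4,0)=100.0000, V(4,1)=100.0000, V(4,2)=100.0000, V(4,3)=0.0000, V(4,4)=0.0000
  t=3,j=0: stock 88.4118 → up 129.0812 (V=100.0000), down 76.0341 (V=100.0000). Price 98.0392; hedge Δ=0.0000, bond B=98.0392.
  t=3,j=1: stock 150.0944 → up 219.1379 (V=100.0000), down 129.0812 (V=100.0000). Price 98.0392; hedge Δ=0.0000, bond B=98.0392.
  t=3,j=2: stock 254.8115 → up 372.0247 (V=0.0000), down 219.1379 (V=100.0000). Price 71.8954; hedge Δ=-0.6541, bond B=238.5621.
  t=3,j=3: stock 432.5869 → up 631.5769 (V=0.0000), down 372.0247 (V=0.0000). Price 0.0000; hedge Δ=0.0000, bond B=0.0000.
  t=2,j=0: stock 102.8044 → up 150.0944 (V=98.0392), down 88.4118 (V=98.0392). Price 96.1169; hedge Δ=0.0000, bond B=96.1169.
  t=2,j=1: stock 174.5284 → up 254.8115 (V=71.8954), down 150.0944 (V=98.0392). Price 89.2819; hedge Δ=-0.2497, bond B=132.8549.
  t=2,j=2: stock 296.2924 → up 432.5869 (V=0.0000), down 254.8115 (V=71.8954). Price 51.6895; hedge Δ=-0.4044, bond B=171.5152.
  t=1,j=0: stock 119.5400 → up 174.5284 (V=89.2819), down 102.8044 (V=96.1169). Price 92.4453; hedge Δ=-0.0953, bond B=103.8369.
  t=1,j=1: stock 202.9400 → up 296.2924 (V=51.6895), down 174.5284 (V=89.2819). Price 77.7032; hedge Δ=-0.3087, bond B=140.3572.
  t=0,j=0: stock 139.0000 → up 202.9400 (V=77.7032), down 119.5400 (V=92.4453). Price 86.7785; hedge Δ=-0.1768, bond B=111.3487.
Check: Δ(0,0)·S0 + B(0,0) = 86.7785 = V0.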